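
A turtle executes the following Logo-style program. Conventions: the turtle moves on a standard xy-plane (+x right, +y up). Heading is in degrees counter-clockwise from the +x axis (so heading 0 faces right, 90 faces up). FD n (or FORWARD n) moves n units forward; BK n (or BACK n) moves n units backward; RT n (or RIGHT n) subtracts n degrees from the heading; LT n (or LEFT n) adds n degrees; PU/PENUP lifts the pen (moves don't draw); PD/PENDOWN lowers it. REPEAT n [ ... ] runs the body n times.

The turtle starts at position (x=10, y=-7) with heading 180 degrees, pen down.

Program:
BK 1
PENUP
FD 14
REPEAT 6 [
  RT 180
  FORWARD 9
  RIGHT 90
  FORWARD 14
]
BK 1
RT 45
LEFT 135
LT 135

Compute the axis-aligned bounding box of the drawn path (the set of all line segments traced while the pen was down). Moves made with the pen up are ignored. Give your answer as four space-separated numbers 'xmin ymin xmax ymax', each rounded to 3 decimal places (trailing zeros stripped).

Executing turtle program step by step:
Start: pos=(10,-7), heading=180, pen down
BK 1: (10,-7) -> (11,-7) [heading=180, draw]
PU: pen up
FD 14: (11,-7) -> (-3,-7) [heading=180, move]
REPEAT 6 [
  -- iteration 1/6 --
  RT 180: heading 180 -> 0
  FD 9: (-3,-7) -> (6,-7) [heading=0, move]
  RT 90: heading 0 -> 270
  FD 14: (6,-7) -> (6,-21) [heading=270, move]
  -- iteration 2/6 --
  RT 180: heading 270 -> 90
  FD 9: (6,-21) -> (6,-12) [heading=90, move]
  RT 90: heading 90 -> 0
  FD 14: (6,-12) -> (20,-12) [heading=0, move]
  -- iteration 3/6 --
  RT 180: heading 0 -> 180
  FD 9: (20,-12) -> (11,-12) [heading=180, move]
  RT 90: heading 180 -> 90
  FD 14: (11,-12) -> (11,2) [heading=90, move]
  -- iteration 4/6 --
  RT 180: heading 90 -> 270
  FD 9: (11,2) -> (11,-7) [heading=270, move]
  RT 90: heading 270 -> 180
  FD 14: (11,-7) -> (-3,-7) [heading=180, move]
  -- iteration 5/6 --
  RT 180: heading 180 -> 0
  FD 9: (-3,-7) -> (6,-7) [heading=0, move]
  RT 90: heading 0 -> 270
  FD 14: (6,-7) -> (6,-21) [heading=270, move]
  -- iteration 6/6 --
  RT 180: heading 270 -> 90
  FD 9: (6,-21) -> (6,-12) [heading=90, move]
  RT 90: heading 90 -> 0
  FD 14: (6,-12) -> (20,-12) [heading=0, move]
]
BK 1: (20,-12) -> (19,-12) [heading=0, move]
RT 45: heading 0 -> 315
LT 135: heading 315 -> 90
LT 135: heading 90 -> 225
Final: pos=(19,-12), heading=225, 1 segment(s) drawn

Segment endpoints: x in {10, 11}, y in {-7}
xmin=10, ymin=-7, xmax=11, ymax=-7

Answer: 10 -7 11 -7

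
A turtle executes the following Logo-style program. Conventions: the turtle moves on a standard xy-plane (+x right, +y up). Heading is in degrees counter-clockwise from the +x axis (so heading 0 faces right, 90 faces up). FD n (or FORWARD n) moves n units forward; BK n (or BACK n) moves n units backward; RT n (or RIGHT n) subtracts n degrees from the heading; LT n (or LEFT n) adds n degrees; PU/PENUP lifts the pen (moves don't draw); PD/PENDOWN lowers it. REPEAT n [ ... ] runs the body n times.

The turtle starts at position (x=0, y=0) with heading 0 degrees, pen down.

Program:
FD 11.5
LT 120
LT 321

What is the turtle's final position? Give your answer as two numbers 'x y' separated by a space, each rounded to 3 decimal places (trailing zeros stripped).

Executing turtle program step by step:
Start: pos=(0,0), heading=0, pen down
FD 11.5: (0,0) -> (11.5,0) [heading=0, draw]
LT 120: heading 0 -> 120
LT 321: heading 120 -> 81
Final: pos=(11.5,0), heading=81, 1 segment(s) drawn

Answer: 11.5 0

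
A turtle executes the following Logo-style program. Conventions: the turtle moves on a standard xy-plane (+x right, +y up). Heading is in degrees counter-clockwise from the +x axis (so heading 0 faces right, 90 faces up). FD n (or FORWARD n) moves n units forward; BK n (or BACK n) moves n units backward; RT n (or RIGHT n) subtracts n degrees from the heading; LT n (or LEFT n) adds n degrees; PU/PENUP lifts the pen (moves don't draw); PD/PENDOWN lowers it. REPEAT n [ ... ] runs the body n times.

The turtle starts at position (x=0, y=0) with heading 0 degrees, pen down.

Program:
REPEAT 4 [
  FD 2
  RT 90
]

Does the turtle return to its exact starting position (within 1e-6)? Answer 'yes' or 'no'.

Executing turtle program step by step:
Start: pos=(0,0), heading=0, pen down
REPEAT 4 [
  -- iteration 1/4 --
  FD 2: (0,0) -> (2,0) [heading=0, draw]
  RT 90: heading 0 -> 270
  -- iteration 2/4 --
  FD 2: (2,0) -> (2,-2) [heading=270, draw]
  RT 90: heading 270 -> 180
  -- iteration 3/4 --
  FD 2: (2,-2) -> (0,-2) [heading=180, draw]
  RT 90: heading 180 -> 90
  -- iteration 4/4 --
  FD 2: (0,-2) -> (0,0) [heading=90, draw]
  RT 90: heading 90 -> 0
]
Final: pos=(0,0), heading=0, 4 segment(s) drawn

Start position: (0, 0)
Final position: (0, 0)
Distance = 0; < 1e-6 -> CLOSED

Answer: yes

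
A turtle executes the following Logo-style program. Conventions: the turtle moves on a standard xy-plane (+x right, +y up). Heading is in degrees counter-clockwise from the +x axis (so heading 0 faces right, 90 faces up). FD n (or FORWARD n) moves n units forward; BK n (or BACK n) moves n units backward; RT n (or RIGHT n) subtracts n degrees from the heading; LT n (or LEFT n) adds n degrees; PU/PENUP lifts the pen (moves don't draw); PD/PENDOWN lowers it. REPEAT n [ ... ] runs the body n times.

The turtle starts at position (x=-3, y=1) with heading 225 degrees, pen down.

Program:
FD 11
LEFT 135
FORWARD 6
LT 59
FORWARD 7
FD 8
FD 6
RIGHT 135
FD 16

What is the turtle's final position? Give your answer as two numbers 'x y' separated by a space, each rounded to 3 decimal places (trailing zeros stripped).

Executing turtle program step by step:
Start: pos=(-3,1), heading=225, pen down
FD 11: (-3,1) -> (-10.778,-6.778) [heading=225, draw]
LT 135: heading 225 -> 0
FD 6: (-10.778,-6.778) -> (-4.778,-6.778) [heading=0, draw]
LT 59: heading 0 -> 59
FD 7: (-4.778,-6.778) -> (-1.173,-0.778) [heading=59, draw]
FD 8: (-1.173,-0.778) -> (2.947,6.079) [heading=59, draw]
FD 6: (2.947,6.079) -> (6.038,11.222) [heading=59, draw]
RT 135: heading 59 -> 284
FD 16: (6.038,11.222) -> (9.908,-4.302) [heading=284, draw]
Final: pos=(9.908,-4.302), heading=284, 6 segment(s) drawn

Answer: 9.908 -4.302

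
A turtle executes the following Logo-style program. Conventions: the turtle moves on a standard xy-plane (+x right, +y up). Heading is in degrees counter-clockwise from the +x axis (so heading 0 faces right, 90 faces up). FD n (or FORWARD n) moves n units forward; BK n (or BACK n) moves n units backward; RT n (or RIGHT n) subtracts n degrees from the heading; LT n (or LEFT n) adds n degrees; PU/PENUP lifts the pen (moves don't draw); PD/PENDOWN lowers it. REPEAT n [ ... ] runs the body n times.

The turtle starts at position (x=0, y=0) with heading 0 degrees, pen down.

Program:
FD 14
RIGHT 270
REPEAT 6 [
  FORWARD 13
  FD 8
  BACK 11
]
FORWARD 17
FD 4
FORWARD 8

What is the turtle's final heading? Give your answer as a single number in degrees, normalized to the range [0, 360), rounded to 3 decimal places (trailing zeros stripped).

Executing turtle program step by step:
Start: pos=(0,0), heading=0, pen down
FD 14: (0,0) -> (14,0) [heading=0, draw]
RT 270: heading 0 -> 90
REPEAT 6 [
  -- iteration 1/6 --
  FD 13: (14,0) -> (14,13) [heading=90, draw]
  FD 8: (14,13) -> (14,21) [heading=90, draw]
  BK 11: (14,21) -> (14,10) [heading=90, draw]
  -- iteration 2/6 --
  FD 13: (14,10) -> (14,23) [heading=90, draw]
  FD 8: (14,23) -> (14,31) [heading=90, draw]
  BK 11: (14,31) -> (14,20) [heading=90, draw]
  -- iteration 3/6 --
  FD 13: (14,20) -> (14,33) [heading=90, draw]
  FD 8: (14,33) -> (14,41) [heading=90, draw]
  BK 11: (14,41) -> (14,30) [heading=90, draw]
  -- iteration 4/6 --
  FD 13: (14,30) -> (14,43) [heading=90, draw]
  FD 8: (14,43) -> (14,51) [heading=90, draw]
  BK 11: (14,51) -> (14,40) [heading=90, draw]
  -- iteration 5/6 --
  FD 13: (14,40) -> (14,53) [heading=90, draw]
  FD 8: (14,53) -> (14,61) [heading=90, draw]
  BK 11: (14,61) -> (14,50) [heading=90, draw]
  -- iteration 6/6 --
  FD 13: (14,50) -> (14,63) [heading=90, draw]
  FD 8: (14,63) -> (14,71) [heading=90, draw]
  BK 11: (14,71) -> (14,60) [heading=90, draw]
]
FD 17: (14,60) -> (14,77) [heading=90, draw]
FD 4: (14,77) -> (14,81) [heading=90, draw]
FD 8: (14,81) -> (14,89) [heading=90, draw]
Final: pos=(14,89), heading=90, 22 segment(s) drawn

Answer: 90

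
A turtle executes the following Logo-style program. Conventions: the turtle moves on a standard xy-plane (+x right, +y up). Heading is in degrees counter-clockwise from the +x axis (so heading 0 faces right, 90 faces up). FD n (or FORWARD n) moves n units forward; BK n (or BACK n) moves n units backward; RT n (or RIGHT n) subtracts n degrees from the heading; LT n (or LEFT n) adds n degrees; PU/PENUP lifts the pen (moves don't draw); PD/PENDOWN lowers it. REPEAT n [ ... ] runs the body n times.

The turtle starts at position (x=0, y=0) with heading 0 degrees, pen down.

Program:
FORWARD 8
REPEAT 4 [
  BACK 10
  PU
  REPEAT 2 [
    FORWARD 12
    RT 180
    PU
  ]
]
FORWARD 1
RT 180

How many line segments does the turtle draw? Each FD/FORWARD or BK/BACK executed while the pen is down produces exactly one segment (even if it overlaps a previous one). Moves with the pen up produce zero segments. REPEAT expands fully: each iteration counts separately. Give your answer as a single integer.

Executing turtle program step by step:
Start: pos=(0,0), heading=0, pen down
FD 8: (0,0) -> (8,0) [heading=0, draw]
REPEAT 4 [
  -- iteration 1/4 --
  BK 10: (8,0) -> (-2,0) [heading=0, draw]
  PU: pen up
  REPEAT 2 [
    -- iteration 1/2 --
    FD 12: (-2,0) -> (10,0) [heading=0, move]
    RT 180: heading 0 -> 180
    PU: pen up
    -- iteration 2/2 --
    FD 12: (10,0) -> (-2,0) [heading=180, move]
    RT 180: heading 180 -> 0
    PU: pen up
  ]
  -- iteration 2/4 --
  BK 10: (-2,0) -> (-12,0) [heading=0, move]
  PU: pen up
  REPEAT 2 [
    -- iteration 1/2 --
    FD 12: (-12,0) -> (0,0) [heading=0, move]
    RT 180: heading 0 -> 180
    PU: pen up
    -- iteration 2/2 --
    FD 12: (0,0) -> (-12,0) [heading=180, move]
    RT 180: heading 180 -> 0
    PU: pen up
  ]
  -- iteration 3/4 --
  BK 10: (-12,0) -> (-22,0) [heading=0, move]
  PU: pen up
  REPEAT 2 [
    -- iteration 1/2 --
    FD 12: (-22,0) -> (-10,0) [heading=0, move]
    RT 180: heading 0 -> 180
    PU: pen up
    -- iteration 2/2 --
    FD 12: (-10,0) -> (-22,0) [heading=180, move]
    RT 180: heading 180 -> 0
    PU: pen up
  ]
  -- iteration 4/4 --
  BK 10: (-22,0) -> (-32,0) [heading=0, move]
  PU: pen up
  REPEAT 2 [
    -- iteration 1/2 --
    FD 12: (-32,0) -> (-20,0) [heading=0, move]
    RT 180: heading 0 -> 180
    PU: pen up
    -- iteration 2/2 --
    FD 12: (-20,0) -> (-32,0) [heading=180, move]
    RT 180: heading 180 -> 0
    PU: pen up
  ]
]
FD 1: (-32,0) -> (-31,0) [heading=0, move]
RT 180: heading 0 -> 180
Final: pos=(-31,0), heading=180, 2 segment(s) drawn
Segments drawn: 2

Answer: 2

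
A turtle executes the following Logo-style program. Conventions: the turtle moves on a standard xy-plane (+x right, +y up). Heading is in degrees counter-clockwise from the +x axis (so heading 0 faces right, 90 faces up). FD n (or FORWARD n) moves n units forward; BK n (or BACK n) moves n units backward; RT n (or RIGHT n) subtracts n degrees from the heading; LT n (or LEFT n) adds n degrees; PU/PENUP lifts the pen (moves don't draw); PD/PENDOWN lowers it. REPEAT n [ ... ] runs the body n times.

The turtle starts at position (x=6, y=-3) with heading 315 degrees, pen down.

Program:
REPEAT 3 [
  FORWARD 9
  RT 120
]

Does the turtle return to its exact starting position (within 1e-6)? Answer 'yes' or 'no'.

Executing turtle program step by step:
Start: pos=(6,-3), heading=315, pen down
REPEAT 3 [
  -- iteration 1/3 --
  FD 9: (6,-3) -> (12.364,-9.364) [heading=315, draw]
  RT 120: heading 315 -> 195
  -- iteration 2/3 --
  FD 9: (12.364,-9.364) -> (3.671,-11.693) [heading=195, draw]
  RT 120: heading 195 -> 75
  -- iteration 3/3 --
  FD 9: (3.671,-11.693) -> (6,-3) [heading=75, draw]
  RT 120: heading 75 -> 315
]
Final: pos=(6,-3), heading=315, 3 segment(s) drawn

Start position: (6, -3)
Final position: (6, -3)
Distance = 0; < 1e-6 -> CLOSED

Answer: yes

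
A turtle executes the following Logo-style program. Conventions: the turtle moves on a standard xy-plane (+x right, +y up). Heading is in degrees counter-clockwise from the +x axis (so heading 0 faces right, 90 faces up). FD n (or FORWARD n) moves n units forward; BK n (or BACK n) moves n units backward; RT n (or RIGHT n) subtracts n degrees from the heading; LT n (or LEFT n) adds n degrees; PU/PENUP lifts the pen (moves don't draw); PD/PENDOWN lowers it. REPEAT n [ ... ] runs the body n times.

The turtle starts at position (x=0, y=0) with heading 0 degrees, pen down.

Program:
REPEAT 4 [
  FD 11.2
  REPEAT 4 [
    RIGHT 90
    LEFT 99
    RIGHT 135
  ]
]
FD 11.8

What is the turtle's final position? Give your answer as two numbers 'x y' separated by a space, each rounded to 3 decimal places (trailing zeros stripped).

Answer: -0.485 0.353

Derivation:
Executing turtle program step by step:
Start: pos=(0,0), heading=0, pen down
REPEAT 4 [
  -- iteration 1/4 --
  FD 11.2: (0,0) -> (11.2,0) [heading=0, draw]
  REPEAT 4 [
    -- iteration 1/4 --
    RT 90: heading 0 -> 270
    LT 99: heading 270 -> 9
    RT 135: heading 9 -> 234
    -- iteration 2/4 --
    RT 90: heading 234 -> 144
    LT 99: heading 144 -> 243
    RT 135: heading 243 -> 108
    -- iteration 3/4 --
    RT 90: heading 108 -> 18
    LT 99: heading 18 -> 117
    RT 135: heading 117 -> 342
    -- iteration 4/4 --
    RT 90: heading 342 -> 252
    LT 99: heading 252 -> 351
    RT 135: heading 351 -> 216
  ]
  -- iteration 2/4 --
  FD 11.2: (11.2,0) -> (2.139,-6.583) [heading=216, draw]
  REPEAT 4 [
    -- iteration 1/4 --
    RT 90: heading 216 -> 126
    LT 99: heading 126 -> 225
    RT 135: heading 225 -> 90
    -- iteration 2/4 --
    RT 90: heading 90 -> 0
    LT 99: heading 0 -> 99
    RT 135: heading 99 -> 324
    -- iteration 3/4 --
    RT 90: heading 324 -> 234
    LT 99: heading 234 -> 333
    RT 135: heading 333 -> 198
    -- iteration 4/4 --
    RT 90: heading 198 -> 108
    LT 99: heading 108 -> 207
    RT 135: heading 207 -> 72
  ]
  -- iteration 3/4 --
  FD 11.2: (2.139,-6.583) -> (5.6,4.069) [heading=72, draw]
  REPEAT 4 [
    -- iteration 1/4 --
    RT 90: heading 72 -> 342
    LT 99: heading 342 -> 81
    RT 135: heading 81 -> 306
    -- iteration 2/4 --
    RT 90: heading 306 -> 216
    LT 99: heading 216 -> 315
    RT 135: heading 315 -> 180
    -- iteration 3/4 --
    RT 90: heading 180 -> 90
    LT 99: heading 90 -> 189
    RT 135: heading 189 -> 54
    -- iteration 4/4 --
    RT 90: heading 54 -> 324
    LT 99: heading 324 -> 63
    RT 135: heading 63 -> 288
  ]
  -- iteration 4/4 --
  FD 11.2: (5.6,4.069) -> (9.061,-6.583) [heading=288, draw]
  REPEAT 4 [
    -- iteration 1/4 --
    RT 90: heading 288 -> 198
    LT 99: heading 198 -> 297
    RT 135: heading 297 -> 162
    -- iteration 2/4 --
    RT 90: heading 162 -> 72
    LT 99: heading 72 -> 171
    RT 135: heading 171 -> 36
    -- iteration 3/4 --
    RT 90: heading 36 -> 306
    LT 99: heading 306 -> 45
    RT 135: heading 45 -> 270
    -- iteration 4/4 --
    RT 90: heading 270 -> 180
    LT 99: heading 180 -> 279
    RT 135: heading 279 -> 144
  ]
]
FD 11.8: (9.061,-6.583) -> (-0.485,0.353) [heading=144, draw]
Final: pos=(-0.485,0.353), heading=144, 5 segment(s) drawn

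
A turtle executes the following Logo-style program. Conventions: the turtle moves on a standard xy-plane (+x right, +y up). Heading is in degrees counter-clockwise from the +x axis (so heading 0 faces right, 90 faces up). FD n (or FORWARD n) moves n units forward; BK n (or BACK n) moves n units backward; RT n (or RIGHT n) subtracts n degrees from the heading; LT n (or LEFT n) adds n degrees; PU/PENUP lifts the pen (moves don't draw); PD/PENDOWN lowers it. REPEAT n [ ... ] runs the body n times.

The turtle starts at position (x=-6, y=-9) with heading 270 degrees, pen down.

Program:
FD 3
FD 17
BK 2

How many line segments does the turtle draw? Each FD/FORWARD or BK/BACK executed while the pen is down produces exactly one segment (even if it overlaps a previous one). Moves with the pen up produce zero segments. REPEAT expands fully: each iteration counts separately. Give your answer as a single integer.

Executing turtle program step by step:
Start: pos=(-6,-9), heading=270, pen down
FD 3: (-6,-9) -> (-6,-12) [heading=270, draw]
FD 17: (-6,-12) -> (-6,-29) [heading=270, draw]
BK 2: (-6,-29) -> (-6,-27) [heading=270, draw]
Final: pos=(-6,-27), heading=270, 3 segment(s) drawn
Segments drawn: 3

Answer: 3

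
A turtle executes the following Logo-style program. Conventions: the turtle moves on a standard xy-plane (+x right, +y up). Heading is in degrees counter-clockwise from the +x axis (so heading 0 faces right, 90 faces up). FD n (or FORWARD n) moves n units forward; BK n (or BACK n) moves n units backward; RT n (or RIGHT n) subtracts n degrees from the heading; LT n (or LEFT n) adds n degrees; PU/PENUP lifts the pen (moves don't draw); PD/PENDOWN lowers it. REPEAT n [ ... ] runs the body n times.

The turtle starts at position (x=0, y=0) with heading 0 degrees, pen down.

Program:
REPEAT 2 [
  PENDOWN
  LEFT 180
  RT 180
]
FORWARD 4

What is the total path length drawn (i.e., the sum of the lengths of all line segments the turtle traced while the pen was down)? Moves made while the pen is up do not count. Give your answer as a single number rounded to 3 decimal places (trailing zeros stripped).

Executing turtle program step by step:
Start: pos=(0,0), heading=0, pen down
REPEAT 2 [
  -- iteration 1/2 --
  PD: pen down
  LT 180: heading 0 -> 180
  RT 180: heading 180 -> 0
  -- iteration 2/2 --
  PD: pen down
  LT 180: heading 0 -> 180
  RT 180: heading 180 -> 0
]
FD 4: (0,0) -> (4,0) [heading=0, draw]
Final: pos=(4,0), heading=0, 1 segment(s) drawn

Segment lengths:
  seg 1: (0,0) -> (4,0), length = 4
Total = 4

Answer: 4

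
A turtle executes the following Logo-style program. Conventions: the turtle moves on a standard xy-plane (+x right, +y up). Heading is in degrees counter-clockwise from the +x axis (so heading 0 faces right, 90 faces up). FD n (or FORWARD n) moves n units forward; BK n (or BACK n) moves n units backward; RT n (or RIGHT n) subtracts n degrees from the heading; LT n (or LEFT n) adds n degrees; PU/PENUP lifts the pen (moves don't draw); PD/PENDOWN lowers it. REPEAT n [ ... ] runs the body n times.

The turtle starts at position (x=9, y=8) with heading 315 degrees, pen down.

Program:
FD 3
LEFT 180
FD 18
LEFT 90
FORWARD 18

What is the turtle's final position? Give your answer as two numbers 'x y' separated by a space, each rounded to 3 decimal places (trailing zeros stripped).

Executing turtle program step by step:
Start: pos=(9,8), heading=315, pen down
FD 3: (9,8) -> (11.121,5.879) [heading=315, draw]
LT 180: heading 315 -> 135
FD 18: (11.121,5.879) -> (-1.607,18.607) [heading=135, draw]
LT 90: heading 135 -> 225
FD 18: (-1.607,18.607) -> (-14.335,5.879) [heading=225, draw]
Final: pos=(-14.335,5.879), heading=225, 3 segment(s) drawn

Answer: -14.335 5.879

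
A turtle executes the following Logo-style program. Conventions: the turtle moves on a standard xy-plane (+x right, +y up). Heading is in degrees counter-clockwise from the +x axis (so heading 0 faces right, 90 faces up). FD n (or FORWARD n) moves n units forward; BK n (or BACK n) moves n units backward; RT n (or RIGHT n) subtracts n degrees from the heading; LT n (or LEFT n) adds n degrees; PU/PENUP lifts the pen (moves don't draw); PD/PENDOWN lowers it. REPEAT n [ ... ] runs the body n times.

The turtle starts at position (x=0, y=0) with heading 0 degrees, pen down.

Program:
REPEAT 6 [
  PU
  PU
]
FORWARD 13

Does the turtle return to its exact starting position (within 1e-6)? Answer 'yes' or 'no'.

Answer: no

Derivation:
Executing turtle program step by step:
Start: pos=(0,0), heading=0, pen down
REPEAT 6 [
  -- iteration 1/6 --
  PU: pen up
  PU: pen up
  -- iteration 2/6 --
  PU: pen up
  PU: pen up
  -- iteration 3/6 --
  PU: pen up
  PU: pen up
  -- iteration 4/6 --
  PU: pen up
  PU: pen up
  -- iteration 5/6 --
  PU: pen up
  PU: pen up
  -- iteration 6/6 --
  PU: pen up
  PU: pen up
]
FD 13: (0,0) -> (13,0) [heading=0, move]
Final: pos=(13,0), heading=0, 0 segment(s) drawn

Start position: (0, 0)
Final position: (13, 0)
Distance = 13; >= 1e-6 -> NOT closed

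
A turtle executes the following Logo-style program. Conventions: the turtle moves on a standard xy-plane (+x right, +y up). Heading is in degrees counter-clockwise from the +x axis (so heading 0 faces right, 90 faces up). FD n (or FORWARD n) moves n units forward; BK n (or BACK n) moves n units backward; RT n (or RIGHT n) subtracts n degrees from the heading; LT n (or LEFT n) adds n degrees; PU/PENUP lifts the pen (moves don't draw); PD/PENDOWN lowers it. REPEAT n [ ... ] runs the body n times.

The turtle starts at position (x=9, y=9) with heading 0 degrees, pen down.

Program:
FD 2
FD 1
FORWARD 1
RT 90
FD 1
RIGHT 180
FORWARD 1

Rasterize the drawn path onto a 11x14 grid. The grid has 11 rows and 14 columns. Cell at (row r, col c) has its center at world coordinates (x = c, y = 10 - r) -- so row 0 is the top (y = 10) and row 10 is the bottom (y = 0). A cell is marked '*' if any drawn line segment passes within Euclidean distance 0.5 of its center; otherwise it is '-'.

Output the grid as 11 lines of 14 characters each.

Answer: --------------
---------*****
-------------*
--------------
--------------
--------------
--------------
--------------
--------------
--------------
--------------

Derivation:
Segment 0: (9,9) -> (11,9)
Segment 1: (11,9) -> (12,9)
Segment 2: (12,9) -> (13,9)
Segment 3: (13,9) -> (13,8)
Segment 4: (13,8) -> (13,9)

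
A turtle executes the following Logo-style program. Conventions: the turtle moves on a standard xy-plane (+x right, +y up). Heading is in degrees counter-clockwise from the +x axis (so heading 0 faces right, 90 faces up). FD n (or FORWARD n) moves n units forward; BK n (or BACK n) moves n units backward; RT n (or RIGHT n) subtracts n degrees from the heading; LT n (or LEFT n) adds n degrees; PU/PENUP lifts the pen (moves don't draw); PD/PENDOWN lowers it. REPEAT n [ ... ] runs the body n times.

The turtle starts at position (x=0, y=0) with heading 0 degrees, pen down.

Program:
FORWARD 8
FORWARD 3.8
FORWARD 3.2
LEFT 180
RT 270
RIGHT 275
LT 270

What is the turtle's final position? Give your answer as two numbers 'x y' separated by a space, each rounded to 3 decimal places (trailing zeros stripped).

Answer: 15 0

Derivation:
Executing turtle program step by step:
Start: pos=(0,0), heading=0, pen down
FD 8: (0,0) -> (8,0) [heading=0, draw]
FD 3.8: (8,0) -> (11.8,0) [heading=0, draw]
FD 3.2: (11.8,0) -> (15,0) [heading=0, draw]
LT 180: heading 0 -> 180
RT 270: heading 180 -> 270
RT 275: heading 270 -> 355
LT 270: heading 355 -> 265
Final: pos=(15,0), heading=265, 3 segment(s) drawn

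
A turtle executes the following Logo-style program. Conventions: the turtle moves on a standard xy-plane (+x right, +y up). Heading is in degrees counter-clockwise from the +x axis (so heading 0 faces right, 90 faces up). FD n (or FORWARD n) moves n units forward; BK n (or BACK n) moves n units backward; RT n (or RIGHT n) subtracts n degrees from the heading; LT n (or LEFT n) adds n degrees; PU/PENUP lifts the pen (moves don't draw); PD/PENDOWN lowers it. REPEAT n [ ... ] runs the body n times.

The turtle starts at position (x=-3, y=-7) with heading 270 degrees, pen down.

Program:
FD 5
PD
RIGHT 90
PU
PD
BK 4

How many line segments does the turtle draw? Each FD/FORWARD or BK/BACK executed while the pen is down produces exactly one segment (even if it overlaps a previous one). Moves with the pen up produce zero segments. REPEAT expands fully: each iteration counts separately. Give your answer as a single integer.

Answer: 2

Derivation:
Executing turtle program step by step:
Start: pos=(-3,-7), heading=270, pen down
FD 5: (-3,-7) -> (-3,-12) [heading=270, draw]
PD: pen down
RT 90: heading 270 -> 180
PU: pen up
PD: pen down
BK 4: (-3,-12) -> (1,-12) [heading=180, draw]
Final: pos=(1,-12), heading=180, 2 segment(s) drawn
Segments drawn: 2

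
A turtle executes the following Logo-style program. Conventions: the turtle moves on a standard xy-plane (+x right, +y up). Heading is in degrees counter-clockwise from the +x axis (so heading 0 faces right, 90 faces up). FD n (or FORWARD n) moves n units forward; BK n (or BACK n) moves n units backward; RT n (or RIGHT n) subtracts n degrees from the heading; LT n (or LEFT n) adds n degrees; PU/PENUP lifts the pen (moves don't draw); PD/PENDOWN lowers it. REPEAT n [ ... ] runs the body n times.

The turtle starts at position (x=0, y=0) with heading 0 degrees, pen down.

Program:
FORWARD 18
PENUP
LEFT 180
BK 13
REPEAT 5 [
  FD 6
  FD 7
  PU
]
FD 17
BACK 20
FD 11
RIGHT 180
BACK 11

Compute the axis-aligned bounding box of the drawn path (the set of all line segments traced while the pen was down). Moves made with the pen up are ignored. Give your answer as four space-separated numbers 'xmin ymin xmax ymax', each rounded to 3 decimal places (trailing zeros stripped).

Answer: 0 0 18 0

Derivation:
Executing turtle program step by step:
Start: pos=(0,0), heading=0, pen down
FD 18: (0,0) -> (18,0) [heading=0, draw]
PU: pen up
LT 180: heading 0 -> 180
BK 13: (18,0) -> (31,0) [heading=180, move]
REPEAT 5 [
  -- iteration 1/5 --
  FD 6: (31,0) -> (25,0) [heading=180, move]
  FD 7: (25,0) -> (18,0) [heading=180, move]
  PU: pen up
  -- iteration 2/5 --
  FD 6: (18,0) -> (12,0) [heading=180, move]
  FD 7: (12,0) -> (5,0) [heading=180, move]
  PU: pen up
  -- iteration 3/5 --
  FD 6: (5,0) -> (-1,0) [heading=180, move]
  FD 7: (-1,0) -> (-8,0) [heading=180, move]
  PU: pen up
  -- iteration 4/5 --
  FD 6: (-8,0) -> (-14,0) [heading=180, move]
  FD 7: (-14,0) -> (-21,0) [heading=180, move]
  PU: pen up
  -- iteration 5/5 --
  FD 6: (-21,0) -> (-27,0) [heading=180, move]
  FD 7: (-27,0) -> (-34,0) [heading=180, move]
  PU: pen up
]
FD 17: (-34,0) -> (-51,0) [heading=180, move]
BK 20: (-51,0) -> (-31,0) [heading=180, move]
FD 11: (-31,0) -> (-42,0) [heading=180, move]
RT 180: heading 180 -> 0
BK 11: (-42,0) -> (-53,0) [heading=0, move]
Final: pos=(-53,0), heading=0, 1 segment(s) drawn

Segment endpoints: x in {0, 18}, y in {0}
xmin=0, ymin=0, xmax=18, ymax=0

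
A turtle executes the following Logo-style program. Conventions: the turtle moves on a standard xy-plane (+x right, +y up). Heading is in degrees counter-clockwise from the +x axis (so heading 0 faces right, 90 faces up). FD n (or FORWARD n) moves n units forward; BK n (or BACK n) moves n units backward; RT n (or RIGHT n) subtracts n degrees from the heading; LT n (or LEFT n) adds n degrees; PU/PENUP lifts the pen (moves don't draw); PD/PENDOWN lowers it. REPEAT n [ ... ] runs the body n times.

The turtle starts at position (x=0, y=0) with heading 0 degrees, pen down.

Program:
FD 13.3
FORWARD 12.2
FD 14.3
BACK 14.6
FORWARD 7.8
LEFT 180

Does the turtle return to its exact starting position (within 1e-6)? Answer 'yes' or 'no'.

Answer: no

Derivation:
Executing turtle program step by step:
Start: pos=(0,0), heading=0, pen down
FD 13.3: (0,0) -> (13.3,0) [heading=0, draw]
FD 12.2: (13.3,0) -> (25.5,0) [heading=0, draw]
FD 14.3: (25.5,0) -> (39.8,0) [heading=0, draw]
BK 14.6: (39.8,0) -> (25.2,0) [heading=0, draw]
FD 7.8: (25.2,0) -> (33,0) [heading=0, draw]
LT 180: heading 0 -> 180
Final: pos=(33,0), heading=180, 5 segment(s) drawn

Start position: (0, 0)
Final position: (33, 0)
Distance = 33; >= 1e-6 -> NOT closed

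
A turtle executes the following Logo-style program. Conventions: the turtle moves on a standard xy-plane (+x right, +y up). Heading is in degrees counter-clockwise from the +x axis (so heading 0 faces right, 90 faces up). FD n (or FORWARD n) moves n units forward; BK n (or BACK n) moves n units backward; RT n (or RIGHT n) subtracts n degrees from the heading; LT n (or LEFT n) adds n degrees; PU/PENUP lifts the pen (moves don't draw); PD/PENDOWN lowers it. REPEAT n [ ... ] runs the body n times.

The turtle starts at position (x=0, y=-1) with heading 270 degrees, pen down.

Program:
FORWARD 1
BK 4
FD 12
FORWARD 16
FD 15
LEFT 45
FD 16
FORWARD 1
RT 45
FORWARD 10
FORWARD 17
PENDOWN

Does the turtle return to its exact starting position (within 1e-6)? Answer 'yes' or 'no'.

Executing turtle program step by step:
Start: pos=(0,-1), heading=270, pen down
FD 1: (0,-1) -> (0,-2) [heading=270, draw]
BK 4: (0,-2) -> (0,2) [heading=270, draw]
FD 12: (0,2) -> (0,-10) [heading=270, draw]
FD 16: (0,-10) -> (0,-26) [heading=270, draw]
FD 15: (0,-26) -> (0,-41) [heading=270, draw]
LT 45: heading 270 -> 315
FD 16: (0,-41) -> (11.314,-52.314) [heading=315, draw]
FD 1: (11.314,-52.314) -> (12.021,-53.021) [heading=315, draw]
RT 45: heading 315 -> 270
FD 10: (12.021,-53.021) -> (12.021,-63.021) [heading=270, draw]
FD 17: (12.021,-63.021) -> (12.021,-80.021) [heading=270, draw]
PD: pen down
Final: pos=(12.021,-80.021), heading=270, 9 segment(s) drawn

Start position: (0, -1)
Final position: (12.021, -80.021)
Distance = 79.93; >= 1e-6 -> NOT closed

Answer: no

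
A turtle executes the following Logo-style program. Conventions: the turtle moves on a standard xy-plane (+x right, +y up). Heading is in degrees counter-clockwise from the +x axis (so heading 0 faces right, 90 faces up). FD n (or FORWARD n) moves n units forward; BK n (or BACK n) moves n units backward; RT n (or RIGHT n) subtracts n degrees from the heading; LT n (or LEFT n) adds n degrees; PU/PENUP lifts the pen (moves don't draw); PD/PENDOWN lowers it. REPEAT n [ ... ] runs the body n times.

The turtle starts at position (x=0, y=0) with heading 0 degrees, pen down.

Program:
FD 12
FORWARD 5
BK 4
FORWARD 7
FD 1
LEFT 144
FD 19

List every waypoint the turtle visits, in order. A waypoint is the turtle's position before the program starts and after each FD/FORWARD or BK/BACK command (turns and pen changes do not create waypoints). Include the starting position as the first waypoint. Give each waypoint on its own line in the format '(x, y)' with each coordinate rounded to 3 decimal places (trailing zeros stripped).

Answer: (0, 0)
(12, 0)
(17, 0)
(13, 0)
(20, 0)
(21, 0)
(5.629, 11.168)

Derivation:
Executing turtle program step by step:
Start: pos=(0,0), heading=0, pen down
FD 12: (0,0) -> (12,0) [heading=0, draw]
FD 5: (12,0) -> (17,0) [heading=0, draw]
BK 4: (17,0) -> (13,0) [heading=0, draw]
FD 7: (13,0) -> (20,0) [heading=0, draw]
FD 1: (20,0) -> (21,0) [heading=0, draw]
LT 144: heading 0 -> 144
FD 19: (21,0) -> (5.629,11.168) [heading=144, draw]
Final: pos=(5.629,11.168), heading=144, 6 segment(s) drawn
Waypoints (7 total):
(0, 0)
(12, 0)
(17, 0)
(13, 0)
(20, 0)
(21, 0)
(5.629, 11.168)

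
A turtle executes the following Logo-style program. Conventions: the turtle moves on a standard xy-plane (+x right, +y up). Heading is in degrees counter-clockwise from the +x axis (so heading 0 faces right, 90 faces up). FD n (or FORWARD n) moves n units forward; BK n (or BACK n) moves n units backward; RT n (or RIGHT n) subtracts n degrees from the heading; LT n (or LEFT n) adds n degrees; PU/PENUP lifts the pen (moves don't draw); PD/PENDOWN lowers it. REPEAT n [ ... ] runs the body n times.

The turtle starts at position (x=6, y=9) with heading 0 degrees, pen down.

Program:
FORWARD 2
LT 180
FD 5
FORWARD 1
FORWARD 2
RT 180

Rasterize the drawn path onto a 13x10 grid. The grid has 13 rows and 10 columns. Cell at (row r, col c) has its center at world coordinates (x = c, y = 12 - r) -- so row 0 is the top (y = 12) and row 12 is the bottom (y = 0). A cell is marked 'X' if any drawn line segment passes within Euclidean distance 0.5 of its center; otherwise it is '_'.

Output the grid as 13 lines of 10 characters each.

Answer: __________
__________
__________
XXXXXXXXX_
__________
__________
__________
__________
__________
__________
__________
__________
__________

Derivation:
Segment 0: (6,9) -> (8,9)
Segment 1: (8,9) -> (3,9)
Segment 2: (3,9) -> (2,9)
Segment 3: (2,9) -> (0,9)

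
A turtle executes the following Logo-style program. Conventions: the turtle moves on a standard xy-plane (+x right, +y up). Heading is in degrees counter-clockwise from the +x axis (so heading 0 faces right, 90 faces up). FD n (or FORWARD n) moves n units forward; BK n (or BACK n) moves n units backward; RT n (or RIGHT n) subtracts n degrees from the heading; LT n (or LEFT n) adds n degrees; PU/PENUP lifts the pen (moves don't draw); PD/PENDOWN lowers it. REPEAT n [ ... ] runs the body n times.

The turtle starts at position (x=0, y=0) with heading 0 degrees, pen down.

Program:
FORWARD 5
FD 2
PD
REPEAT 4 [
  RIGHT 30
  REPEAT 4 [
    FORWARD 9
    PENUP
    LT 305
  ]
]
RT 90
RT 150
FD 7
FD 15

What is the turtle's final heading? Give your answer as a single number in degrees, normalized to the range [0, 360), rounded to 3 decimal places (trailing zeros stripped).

Answer: 200

Derivation:
Executing turtle program step by step:
Start: pos=(0,0), heading=0, pen down
FD 5: (0,0) -> (5,0) [heading=0, draw]
FD 2: (5,0) -> (7,0) [heading=0, draw]
PD: pen down
REPEAT 4 [
  -- iteration 1/4 --
  RT 30: heading 0 -> 330
  REPEAT 4 [
    -- iteration 1/4 --
    FD 9: (7,0) -> (14.794,-4.5) [heading=330, draw]
    PU: pen up
    LT 305: heading 330 -> 275
    -- iteration 2/4 --
    FD 9: (14.794,-4.5) -> (15.579,-13.466) [heading=275, move]
    PU: pen up
    LT 305: heading 275 -> 220
    -- iteration 3/4 --
    FD 9: (15.579,-13.466) -> (8.684,-19.251) [heading=220, move]
    PU: pen up
    LT 305: heading 220 -> 165
    -- iteration 4/4 --
    FD 9: (8.684,-19.251) -> (-0.009,-16.921) [heading=165, move]
    PU: pen up
    LT 305: heading 165 -> 110
  ]
  -- iteration 2/4 --
  RT 30: heading 110 -> 80
  REPEAT 4 [
    -- iteration 1/4 --
    FD 9: (-0.009,-16.921) -> (1.554,-8.058) [heading=80, move]
    PU: pen up
    LT 305: heading 80 -> 25
    -- iteration 2/4 --
    FD 9: (1.554,-8.058) -> (9.711,-4.255) [heading=25, move]
    PU: pen up
    LT 305: heading 25 -> 330
    -- iteration 3/4 --
    FD 9: (9.711,-4.255) -> (17.505,-8.755) [heading=330, move]
    PU: pen up
    LT 305: heading 330 -> 275
    -- iteration 4/4 --
    FD 9: (17.505,-8.755) -> (18.289,-17.72) [heading=275, move]
    PU: pen up
    LT 305: heading 275 -> 220
  ]
  -- iteration 3/4 --
  RT 30: heading 220 -> 190
  REPEAT 4 [
    -- iteration 1/4 --
    FD 9: (18.289,-17.72) -> (9.426,-19.283) [heading=190, move]
    PU: pen up
    LT 305: heading 190 -> 135
    -- iteration 2/4 --
    FD 9: (9.426,-19.283) -> (3.062,-12.919) [heading=135, move]
    PU: pen up
    LT 305: heading 135 -> 80
    -- iteration 3/4 --
    FD 9: (3.062,-12.919) -> (4.625,-4.056) [heading=80, move]
    PU: pen up
    LT 305: heading 80 -> 25
    -- iteration 4/4 --
    FD 9: (4.625,-4.056) -> (12.782,-0.252) [heading=25, move]
    PU: pen up
    LT 305: heading 25 -> 330
  ]
  -- iteration 4/4 --
  RT 30: heading 330 -> 300
  REPEAT 4 [
    -- iteration 1/4 --
    FD 9: (12.782,-0.252) -> (17.282,-8.047) [heading=300, move]
    PU: pen up
    LT 305: heading 300 -> 245
    -- iteration 2/4 --
    FD 9: (17.282,-8.047) -> (13.478,-16.203) [heading=245, move]
    PU: pen up
    LT 305: heading 245 -> 190
    -- iteration 3/4 --
    FD 9: (13.478,-16.203) -> (4.615,-17.766) [heading=190, move]
    PU: pen up
    LT 305: heading 190 -> 135
    -- iteration 4/4 --
    FD 9: (4.615,-17.766) -> (-1.749,-11.402) [heading=135, move]
    PU: pen up
    LT 305: heading 135 -> 80
  ]
]
RT 90: heading 80 -> 350
RT 150: heading 350 -> 200
FD 7: (-1.749,-11.402) -> (-8.327,-13.796) [heading=200, move]
FD 15: (-8.327,-13.796) -> (-22.423,-18.927) [heading=200, move]
Final: pos=(-22.423,-18.927), heading=200, 3 segment(s) drawn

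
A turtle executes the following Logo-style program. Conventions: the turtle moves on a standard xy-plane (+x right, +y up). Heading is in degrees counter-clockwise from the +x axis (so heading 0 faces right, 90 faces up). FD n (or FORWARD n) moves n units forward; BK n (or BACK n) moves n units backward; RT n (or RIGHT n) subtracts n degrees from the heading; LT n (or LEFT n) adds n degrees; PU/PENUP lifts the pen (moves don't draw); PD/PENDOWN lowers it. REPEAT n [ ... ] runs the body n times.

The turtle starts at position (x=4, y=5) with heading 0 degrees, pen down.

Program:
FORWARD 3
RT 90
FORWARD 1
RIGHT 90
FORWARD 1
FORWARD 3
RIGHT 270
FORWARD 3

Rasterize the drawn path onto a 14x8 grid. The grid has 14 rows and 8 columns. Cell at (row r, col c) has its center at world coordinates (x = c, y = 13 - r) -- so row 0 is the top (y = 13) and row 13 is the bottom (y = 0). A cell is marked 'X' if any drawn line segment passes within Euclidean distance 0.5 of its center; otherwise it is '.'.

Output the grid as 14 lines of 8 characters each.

Answer: ........
........
........
........
........
........
........
........
....XXXX
...XXXXX
...X....
...X....
...X....
........

Derivation:
Segment 0: (4,5) -> (7,5)
Segment 1: (7,5) -> (7,4)
Segment 2: (7,4) -> (6,4)
Segment 3: (6,4) -> (3,4)
Segment 4: (3,4) -> (3,1)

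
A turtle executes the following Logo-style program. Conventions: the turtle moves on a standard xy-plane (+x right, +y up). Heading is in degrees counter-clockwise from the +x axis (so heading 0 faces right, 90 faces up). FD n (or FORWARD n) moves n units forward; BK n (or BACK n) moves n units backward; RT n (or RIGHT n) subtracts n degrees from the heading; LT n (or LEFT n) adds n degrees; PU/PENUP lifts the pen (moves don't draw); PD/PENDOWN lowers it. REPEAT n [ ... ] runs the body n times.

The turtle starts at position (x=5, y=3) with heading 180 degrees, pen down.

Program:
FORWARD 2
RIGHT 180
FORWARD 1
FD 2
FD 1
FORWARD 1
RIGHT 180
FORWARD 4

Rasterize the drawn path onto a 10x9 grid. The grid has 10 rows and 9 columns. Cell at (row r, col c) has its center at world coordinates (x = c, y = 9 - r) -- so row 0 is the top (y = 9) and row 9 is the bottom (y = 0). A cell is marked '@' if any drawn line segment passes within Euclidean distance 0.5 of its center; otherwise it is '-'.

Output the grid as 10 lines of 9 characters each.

Segment 0: (5,3) -> (3,3)
Segment 1: (3,3) -> (4,3)
Segment 2: (4,3) -> (6,3)
Segment 3: (6,3) -> (7,3)
Segment 4: (7,3) -> (8,3)
Segment 5: (8,3) -> (4,3)

Answer: ---------
---------
---------
---------
---------
---------
---@@@@@@
---------
---------
---------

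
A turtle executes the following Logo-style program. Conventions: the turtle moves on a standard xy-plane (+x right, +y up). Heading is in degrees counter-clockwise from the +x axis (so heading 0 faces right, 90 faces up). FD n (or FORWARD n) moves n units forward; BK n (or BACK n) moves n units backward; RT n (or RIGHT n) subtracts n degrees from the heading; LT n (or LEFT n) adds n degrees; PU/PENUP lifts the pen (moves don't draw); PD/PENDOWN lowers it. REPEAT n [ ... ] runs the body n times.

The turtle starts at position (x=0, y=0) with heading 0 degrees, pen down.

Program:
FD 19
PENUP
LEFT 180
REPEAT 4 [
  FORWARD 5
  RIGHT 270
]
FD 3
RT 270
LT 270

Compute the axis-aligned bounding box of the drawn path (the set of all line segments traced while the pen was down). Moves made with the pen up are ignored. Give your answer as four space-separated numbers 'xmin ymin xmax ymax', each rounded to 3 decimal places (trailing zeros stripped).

Answer: 0 0 19 0

Derivation:
Executing turtle program step by step:
Start: pos=(0,0), heading=0, pen down
FD 19: (0,0) -> (19,0) [heading=0, draw]
PU: pen up
LT 180: heading 0 -> 180
REPEAT 4 [
  -- iteration 1/4 --
  FD 5: (19,0) -> (14,0) [heading=180, move]
  RT 270: heading 180 -> 270
  -- iteration 2/4 --
  FD 5: (14,0) -> (14,-5) [heading=270, move]
  RT 270: heading 270 -> 0
  -- iteration 3/4 --
  FD 5: (14,-5) -> (19,-5) [heading=0, move]
  RT 270: heading 0 -> 90
  -- iteration 4/4 --
  FD 5: (19,-5) -> (19,0) [heading=90, move]
  RT 270: heading 90 -> 180
]
FD 3: (19,0) -> (16,0) [heading=180, move]
RT 270: heading 180 -> 270
LT 270: heading 270 -> 180
Final: pos=(16,0), heading=180, 1 segment(s) drawn

Segment endpoints: x in {0, 19}, y in {0}
xmin=0, ymin=0, xmax=19, ymax=0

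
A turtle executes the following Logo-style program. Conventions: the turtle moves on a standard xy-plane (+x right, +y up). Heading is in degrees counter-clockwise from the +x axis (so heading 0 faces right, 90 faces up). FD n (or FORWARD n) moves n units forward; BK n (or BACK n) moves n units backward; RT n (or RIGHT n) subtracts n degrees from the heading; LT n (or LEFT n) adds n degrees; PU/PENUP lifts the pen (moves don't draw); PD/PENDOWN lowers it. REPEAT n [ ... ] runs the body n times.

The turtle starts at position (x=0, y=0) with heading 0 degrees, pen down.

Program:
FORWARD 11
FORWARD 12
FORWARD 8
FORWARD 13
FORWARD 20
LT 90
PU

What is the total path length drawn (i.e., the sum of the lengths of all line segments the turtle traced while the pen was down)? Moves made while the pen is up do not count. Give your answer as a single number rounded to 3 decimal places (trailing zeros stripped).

Answer: 64

Derivation:
Executing turtle program step by step:
Start: pos=(0,0), heading=0, pen down
FD 11: (0,0) -> (11,0) [heading=0, draw]
FD 12: (11,0) -> (23,0) [heading=0, draw]
FD 8: (23,0) -> (31,0) [heading=0, draw]
FD 13: (31,0) -> (44,0) [heading=0, draw]
FD 20: (44,0) -> (64,0) [heading=0, draw]
LT 90: heading 0 -> 90
PU: pen up
Final: pos=(64,0), heading=90, 5 segment(s) drawn

Segment lengths:
  seg 1: (0,0) -> (11,0), length = 11
  seg 2: (11,0) -> (23,0), length = 12
  seg 3: (23,0) -> (31,0), length = 8
  seg 4: (31,0) -> (44,0), length = 13
  seg 5: (44,0) -> (64,0), length = 20
Total = 64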